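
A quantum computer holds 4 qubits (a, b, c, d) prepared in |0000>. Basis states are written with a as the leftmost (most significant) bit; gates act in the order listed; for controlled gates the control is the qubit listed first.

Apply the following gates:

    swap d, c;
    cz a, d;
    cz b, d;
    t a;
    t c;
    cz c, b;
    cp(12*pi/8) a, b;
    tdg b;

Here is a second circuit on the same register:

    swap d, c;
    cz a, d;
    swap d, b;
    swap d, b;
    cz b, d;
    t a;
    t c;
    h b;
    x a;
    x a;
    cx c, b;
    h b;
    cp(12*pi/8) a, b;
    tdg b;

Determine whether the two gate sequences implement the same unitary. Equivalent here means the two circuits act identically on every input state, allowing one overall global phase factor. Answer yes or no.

Yes — the two circuits implement the same unitary up to a global phase.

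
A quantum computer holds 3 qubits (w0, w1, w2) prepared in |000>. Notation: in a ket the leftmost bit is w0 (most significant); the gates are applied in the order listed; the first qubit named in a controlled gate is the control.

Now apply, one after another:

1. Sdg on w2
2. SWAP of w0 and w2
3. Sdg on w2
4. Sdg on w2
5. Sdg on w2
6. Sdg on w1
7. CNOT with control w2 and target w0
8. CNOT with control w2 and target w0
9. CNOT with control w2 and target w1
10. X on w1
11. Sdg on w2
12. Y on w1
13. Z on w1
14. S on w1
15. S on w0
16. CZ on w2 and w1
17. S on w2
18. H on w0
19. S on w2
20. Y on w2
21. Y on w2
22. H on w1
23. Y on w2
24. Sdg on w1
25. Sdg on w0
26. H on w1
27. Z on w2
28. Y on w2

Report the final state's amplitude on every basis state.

The resulting statevector has amplitude sqrt(2)*(1 + I)/4 on |000>, 0 on |001>, sqrt(2)*(-1 + I)/4 on |010>, 0 on |011>, sqrt(2)*(1 - I)/4 on |100>, 0 on |101>, sqrt(2)*(1 + I)/4 on |110>, 0 on |111>. Key observation: the block from step 7 through step 8 cancels to the identity and can be dropped.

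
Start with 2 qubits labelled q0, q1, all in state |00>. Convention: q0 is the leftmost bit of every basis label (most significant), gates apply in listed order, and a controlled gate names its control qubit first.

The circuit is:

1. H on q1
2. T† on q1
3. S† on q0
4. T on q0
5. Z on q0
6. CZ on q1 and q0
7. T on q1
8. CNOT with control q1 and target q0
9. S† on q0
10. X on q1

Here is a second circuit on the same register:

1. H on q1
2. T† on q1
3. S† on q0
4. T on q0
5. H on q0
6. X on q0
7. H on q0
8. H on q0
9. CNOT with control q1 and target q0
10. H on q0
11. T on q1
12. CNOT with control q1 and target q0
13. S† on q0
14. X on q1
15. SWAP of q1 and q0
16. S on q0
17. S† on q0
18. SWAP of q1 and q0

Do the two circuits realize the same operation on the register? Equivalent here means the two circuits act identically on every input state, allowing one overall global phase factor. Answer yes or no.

Yes: on every input state the two circuits agree up to one overall phase factor.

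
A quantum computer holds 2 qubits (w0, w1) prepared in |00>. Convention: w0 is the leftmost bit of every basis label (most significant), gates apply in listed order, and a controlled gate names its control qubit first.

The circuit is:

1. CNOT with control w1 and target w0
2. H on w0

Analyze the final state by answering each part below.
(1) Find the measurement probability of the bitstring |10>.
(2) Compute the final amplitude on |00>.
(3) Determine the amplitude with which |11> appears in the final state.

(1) The probability of measuring |10> is 1/2.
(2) The final state's coefficient on |00> equals sqrt(2)/2.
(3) |11> carries amplitude 0 in the final state.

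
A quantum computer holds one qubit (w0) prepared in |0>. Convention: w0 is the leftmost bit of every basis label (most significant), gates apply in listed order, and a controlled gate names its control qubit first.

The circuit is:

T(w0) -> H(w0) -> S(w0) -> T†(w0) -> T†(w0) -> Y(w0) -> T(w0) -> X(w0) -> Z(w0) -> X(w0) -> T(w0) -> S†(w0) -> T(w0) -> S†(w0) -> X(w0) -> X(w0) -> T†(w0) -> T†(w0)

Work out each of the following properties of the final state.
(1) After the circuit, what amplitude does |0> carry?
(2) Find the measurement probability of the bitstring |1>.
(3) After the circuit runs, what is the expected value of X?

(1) The amplitude on |0> is sqrt(2)*I/2.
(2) A full measurement returns |1> with probability 1/2.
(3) The observable X averages to -sqrt(2)/2.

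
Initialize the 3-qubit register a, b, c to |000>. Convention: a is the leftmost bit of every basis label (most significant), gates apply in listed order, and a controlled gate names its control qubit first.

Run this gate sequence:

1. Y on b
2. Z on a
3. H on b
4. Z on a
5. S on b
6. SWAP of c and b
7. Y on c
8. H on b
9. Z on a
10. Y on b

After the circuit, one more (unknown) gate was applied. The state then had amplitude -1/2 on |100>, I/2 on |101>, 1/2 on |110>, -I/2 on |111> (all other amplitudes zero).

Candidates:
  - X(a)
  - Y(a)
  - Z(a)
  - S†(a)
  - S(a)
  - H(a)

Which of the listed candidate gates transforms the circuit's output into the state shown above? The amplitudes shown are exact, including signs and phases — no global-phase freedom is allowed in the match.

It was X(a) that produced the state shown.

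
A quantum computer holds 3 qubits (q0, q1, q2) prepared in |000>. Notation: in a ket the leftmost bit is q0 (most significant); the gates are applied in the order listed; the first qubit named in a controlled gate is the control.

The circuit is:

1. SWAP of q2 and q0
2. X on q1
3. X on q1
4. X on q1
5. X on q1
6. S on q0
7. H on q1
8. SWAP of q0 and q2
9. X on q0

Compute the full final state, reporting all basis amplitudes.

The final amplitudes are sqrt(2)/2 on |100>, sqrt(2)/2 on |110>, and 0 on every other basis state.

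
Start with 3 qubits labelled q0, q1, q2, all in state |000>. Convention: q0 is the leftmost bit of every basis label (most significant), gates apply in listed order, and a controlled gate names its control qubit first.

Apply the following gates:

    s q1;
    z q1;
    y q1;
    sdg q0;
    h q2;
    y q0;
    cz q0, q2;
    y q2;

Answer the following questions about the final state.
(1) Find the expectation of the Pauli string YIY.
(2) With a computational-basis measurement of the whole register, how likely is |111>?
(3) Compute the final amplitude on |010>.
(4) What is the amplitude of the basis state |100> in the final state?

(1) In the final state, YIY has expectation 0.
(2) Outcome |111> occurs with probability 1/2.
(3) The amplitude on |010> is 0.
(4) The final state's coefficient on |100> equals 0.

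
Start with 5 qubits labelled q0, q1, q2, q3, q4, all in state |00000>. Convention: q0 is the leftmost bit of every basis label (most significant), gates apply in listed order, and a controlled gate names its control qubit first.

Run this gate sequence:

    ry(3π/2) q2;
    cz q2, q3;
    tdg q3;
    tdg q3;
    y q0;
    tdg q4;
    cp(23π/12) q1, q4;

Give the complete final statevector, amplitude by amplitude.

The final amplitudes are -sqrt(2)*I/2 on |10000>, sqrt(2)*I/2 on |10100>, and 0 on every other basis state.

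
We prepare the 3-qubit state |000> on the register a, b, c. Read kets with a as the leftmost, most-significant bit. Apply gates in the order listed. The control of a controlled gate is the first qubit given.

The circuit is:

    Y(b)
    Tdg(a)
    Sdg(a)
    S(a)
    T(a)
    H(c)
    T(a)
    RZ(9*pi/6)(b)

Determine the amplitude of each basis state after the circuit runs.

The resulting statevector has amplitude -sqrt(2)*exp(I*pi/4)/2 on |010>, -sqrt(2)*exp(I*pi/4)/2 on |011>, and 0 on every other basis state. Key observation: gates 2-5 undo each other exactly, leaving only the rest of the circuit to track.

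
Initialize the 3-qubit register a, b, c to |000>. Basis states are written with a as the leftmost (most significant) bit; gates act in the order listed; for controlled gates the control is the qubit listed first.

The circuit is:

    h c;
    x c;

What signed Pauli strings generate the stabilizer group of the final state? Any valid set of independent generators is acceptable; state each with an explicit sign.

The stabilizer group can be generated by +IIX, +ZII, +IZI, among other valid generating sets.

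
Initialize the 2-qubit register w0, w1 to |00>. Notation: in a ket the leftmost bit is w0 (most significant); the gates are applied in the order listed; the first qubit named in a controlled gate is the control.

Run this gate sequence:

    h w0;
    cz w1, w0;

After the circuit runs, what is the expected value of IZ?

The observable IZ averages to 1.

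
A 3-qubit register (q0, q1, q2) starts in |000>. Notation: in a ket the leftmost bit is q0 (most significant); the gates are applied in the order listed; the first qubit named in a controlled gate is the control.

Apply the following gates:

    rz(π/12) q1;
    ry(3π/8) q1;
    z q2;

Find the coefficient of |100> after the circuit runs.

The amplitude on |100> is 0.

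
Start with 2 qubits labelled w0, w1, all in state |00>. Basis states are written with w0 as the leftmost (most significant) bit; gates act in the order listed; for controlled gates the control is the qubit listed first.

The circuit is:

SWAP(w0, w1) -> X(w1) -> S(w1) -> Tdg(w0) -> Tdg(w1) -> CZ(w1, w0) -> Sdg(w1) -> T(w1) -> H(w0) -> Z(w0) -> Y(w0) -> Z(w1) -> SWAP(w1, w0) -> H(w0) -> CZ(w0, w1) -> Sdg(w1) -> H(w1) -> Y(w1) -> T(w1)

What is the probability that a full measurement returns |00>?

Outcome |00> occurs with probability 1/4.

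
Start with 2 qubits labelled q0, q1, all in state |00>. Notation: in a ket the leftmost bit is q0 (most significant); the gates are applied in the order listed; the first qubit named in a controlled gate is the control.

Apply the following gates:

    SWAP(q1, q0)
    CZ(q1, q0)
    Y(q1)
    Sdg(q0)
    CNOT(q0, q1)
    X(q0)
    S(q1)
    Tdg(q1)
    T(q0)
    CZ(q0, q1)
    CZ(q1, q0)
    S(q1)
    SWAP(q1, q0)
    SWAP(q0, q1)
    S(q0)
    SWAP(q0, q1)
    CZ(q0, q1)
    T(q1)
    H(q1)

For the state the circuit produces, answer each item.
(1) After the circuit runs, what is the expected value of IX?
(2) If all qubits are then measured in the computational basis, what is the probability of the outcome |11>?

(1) The observable IX averages to -1.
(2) The probability of measuring |11> is 1/2.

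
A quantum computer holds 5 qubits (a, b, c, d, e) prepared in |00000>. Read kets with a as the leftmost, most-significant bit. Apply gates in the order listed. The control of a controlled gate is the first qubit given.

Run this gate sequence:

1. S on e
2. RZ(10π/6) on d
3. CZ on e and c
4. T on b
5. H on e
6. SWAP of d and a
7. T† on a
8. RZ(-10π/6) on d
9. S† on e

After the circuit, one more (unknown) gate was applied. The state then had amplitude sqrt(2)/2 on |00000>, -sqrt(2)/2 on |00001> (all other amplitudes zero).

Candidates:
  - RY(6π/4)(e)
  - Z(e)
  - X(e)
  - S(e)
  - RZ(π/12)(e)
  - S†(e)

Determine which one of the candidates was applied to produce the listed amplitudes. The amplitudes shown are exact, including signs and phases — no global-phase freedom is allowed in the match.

The applied gate was S†(e).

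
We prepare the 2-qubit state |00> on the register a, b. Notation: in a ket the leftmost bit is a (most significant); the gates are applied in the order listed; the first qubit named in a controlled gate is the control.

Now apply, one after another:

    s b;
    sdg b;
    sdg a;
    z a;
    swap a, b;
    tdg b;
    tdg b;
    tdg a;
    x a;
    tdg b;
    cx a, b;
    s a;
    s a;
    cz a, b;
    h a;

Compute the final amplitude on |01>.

The final state's coefficient on |01> equals sqrt(2)/2.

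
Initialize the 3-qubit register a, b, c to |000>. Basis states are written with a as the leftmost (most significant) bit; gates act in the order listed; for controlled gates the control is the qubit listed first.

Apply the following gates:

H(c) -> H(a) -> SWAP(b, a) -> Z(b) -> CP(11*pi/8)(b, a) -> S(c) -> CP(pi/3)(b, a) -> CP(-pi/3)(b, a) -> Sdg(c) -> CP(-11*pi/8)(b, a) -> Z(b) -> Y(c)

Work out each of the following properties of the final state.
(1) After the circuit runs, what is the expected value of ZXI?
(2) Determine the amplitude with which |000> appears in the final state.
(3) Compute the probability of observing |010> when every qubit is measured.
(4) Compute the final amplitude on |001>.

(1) In the final state, ZXI has expectation 1. Key observation: steps 4-11 multiply out to the identity, so the circuit reduces to the remaining gates.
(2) The final state's coefficient on |000> equals -I/2.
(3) Outcome |010> occurs with probability 1/4.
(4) |001> carries amplitude I/2 in the final state.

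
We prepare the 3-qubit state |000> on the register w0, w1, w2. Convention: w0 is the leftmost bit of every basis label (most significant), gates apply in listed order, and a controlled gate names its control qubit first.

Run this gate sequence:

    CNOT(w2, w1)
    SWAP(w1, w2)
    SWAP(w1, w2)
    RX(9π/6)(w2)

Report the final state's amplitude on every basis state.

The final amplitudes are -sqrt(2)/2 on |000>, -sqrt(2)*I/2 on |001>, and 0 on every other basis state. Key observation: the block from step 2 through step 3 cancels to the identity and can be dropped.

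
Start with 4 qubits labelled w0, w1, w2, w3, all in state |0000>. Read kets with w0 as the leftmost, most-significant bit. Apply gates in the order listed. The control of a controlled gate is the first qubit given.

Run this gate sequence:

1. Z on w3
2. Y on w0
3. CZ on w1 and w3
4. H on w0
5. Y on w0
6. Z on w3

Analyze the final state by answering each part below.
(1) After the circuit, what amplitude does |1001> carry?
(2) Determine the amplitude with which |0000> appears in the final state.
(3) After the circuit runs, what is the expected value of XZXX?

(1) |1001> carries amplitude 0 in the final state.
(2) The amplitude on |0000> is -sqrt(2)/2.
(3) The observable XZXX averages to 0.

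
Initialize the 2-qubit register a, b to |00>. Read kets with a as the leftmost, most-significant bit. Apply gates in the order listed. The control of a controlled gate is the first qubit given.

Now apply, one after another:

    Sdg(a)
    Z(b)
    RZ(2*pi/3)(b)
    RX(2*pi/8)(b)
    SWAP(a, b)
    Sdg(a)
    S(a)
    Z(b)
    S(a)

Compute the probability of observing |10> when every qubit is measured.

Outcome |10> occurs with probability 1/2 - sqrt(2)/4.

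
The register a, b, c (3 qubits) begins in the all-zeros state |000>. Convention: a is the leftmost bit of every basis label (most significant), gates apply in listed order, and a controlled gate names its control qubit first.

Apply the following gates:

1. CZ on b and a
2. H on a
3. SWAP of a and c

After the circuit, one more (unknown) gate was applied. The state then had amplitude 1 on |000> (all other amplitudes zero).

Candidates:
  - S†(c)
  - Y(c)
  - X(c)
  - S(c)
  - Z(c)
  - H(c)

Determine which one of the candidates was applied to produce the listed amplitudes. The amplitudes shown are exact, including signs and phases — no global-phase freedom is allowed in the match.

The applied gate was H(c).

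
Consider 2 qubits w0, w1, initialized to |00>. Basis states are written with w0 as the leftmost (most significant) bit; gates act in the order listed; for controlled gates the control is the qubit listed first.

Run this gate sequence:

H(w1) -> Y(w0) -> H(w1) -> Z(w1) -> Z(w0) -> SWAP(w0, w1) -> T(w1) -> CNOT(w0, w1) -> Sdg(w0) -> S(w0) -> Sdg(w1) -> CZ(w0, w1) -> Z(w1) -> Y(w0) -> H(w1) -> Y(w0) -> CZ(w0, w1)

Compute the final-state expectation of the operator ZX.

The expectation value of ZX is -1.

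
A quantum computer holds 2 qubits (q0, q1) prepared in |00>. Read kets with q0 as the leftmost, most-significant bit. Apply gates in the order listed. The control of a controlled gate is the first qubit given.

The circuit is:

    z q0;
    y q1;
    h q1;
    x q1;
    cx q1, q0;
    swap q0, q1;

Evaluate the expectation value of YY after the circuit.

The expectation value of YY is 1.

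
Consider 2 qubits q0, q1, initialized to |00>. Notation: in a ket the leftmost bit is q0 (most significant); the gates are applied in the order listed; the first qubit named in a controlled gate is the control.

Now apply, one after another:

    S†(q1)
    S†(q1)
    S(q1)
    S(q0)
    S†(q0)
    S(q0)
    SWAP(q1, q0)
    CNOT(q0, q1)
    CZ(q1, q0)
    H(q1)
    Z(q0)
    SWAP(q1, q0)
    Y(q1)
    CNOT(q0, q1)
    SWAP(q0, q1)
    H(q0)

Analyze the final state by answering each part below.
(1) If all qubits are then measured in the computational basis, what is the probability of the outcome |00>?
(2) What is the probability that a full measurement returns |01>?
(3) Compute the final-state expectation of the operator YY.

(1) Outcome |00> occurs with probability 1/4.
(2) A full measurement returns |01> with probability 1/4.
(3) The expectation value of YY is -1.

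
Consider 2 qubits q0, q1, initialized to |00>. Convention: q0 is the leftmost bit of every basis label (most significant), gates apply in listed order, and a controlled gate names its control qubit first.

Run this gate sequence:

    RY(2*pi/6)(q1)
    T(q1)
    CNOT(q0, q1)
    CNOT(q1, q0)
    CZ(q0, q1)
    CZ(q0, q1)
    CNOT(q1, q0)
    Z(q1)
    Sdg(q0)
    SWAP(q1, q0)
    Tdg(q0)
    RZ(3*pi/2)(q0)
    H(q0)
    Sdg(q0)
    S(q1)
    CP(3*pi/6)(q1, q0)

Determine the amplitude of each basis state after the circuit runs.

After the circuit, the state carries amplitude (-sqrt(6) - sqrt(2)*I)*exp(I*pi/4)/4 on |00>, 0 on |01>, (sqrt(2) + sqrt(6)*I)*exp(I*pi/4)/4 on |10>, 0 on |11>. Key observation: gates 4-7 undo each other exactly, leaving only the rest of the circuit to track.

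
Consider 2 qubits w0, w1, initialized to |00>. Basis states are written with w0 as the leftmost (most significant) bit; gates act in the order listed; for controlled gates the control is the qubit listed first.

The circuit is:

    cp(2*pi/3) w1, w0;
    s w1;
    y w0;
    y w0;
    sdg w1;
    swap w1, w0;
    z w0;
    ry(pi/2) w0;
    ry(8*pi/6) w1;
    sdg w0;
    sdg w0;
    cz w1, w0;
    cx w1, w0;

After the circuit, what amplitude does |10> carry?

|10> carries amplitude sqrt(2)/4 in the final state.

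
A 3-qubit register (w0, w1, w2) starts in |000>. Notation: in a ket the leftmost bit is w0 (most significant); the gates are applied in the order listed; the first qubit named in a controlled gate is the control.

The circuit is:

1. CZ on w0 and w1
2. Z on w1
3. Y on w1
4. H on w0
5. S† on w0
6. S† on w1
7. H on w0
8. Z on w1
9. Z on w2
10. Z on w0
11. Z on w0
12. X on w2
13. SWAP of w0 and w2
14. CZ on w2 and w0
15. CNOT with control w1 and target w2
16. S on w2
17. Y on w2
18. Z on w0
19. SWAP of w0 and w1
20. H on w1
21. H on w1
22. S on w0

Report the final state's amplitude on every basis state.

The final amplitudes are 1/2 + I/2 on |110>, 1/2 + I/2 on |111>, and 0 on every other basis state.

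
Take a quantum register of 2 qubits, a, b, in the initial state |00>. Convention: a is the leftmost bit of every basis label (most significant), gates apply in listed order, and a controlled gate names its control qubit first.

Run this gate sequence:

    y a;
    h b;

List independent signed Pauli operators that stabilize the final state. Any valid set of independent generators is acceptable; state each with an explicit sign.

One valid set of independent stabilizer generators is +IX, -ZI (any independent generating set of the same group is equally correct).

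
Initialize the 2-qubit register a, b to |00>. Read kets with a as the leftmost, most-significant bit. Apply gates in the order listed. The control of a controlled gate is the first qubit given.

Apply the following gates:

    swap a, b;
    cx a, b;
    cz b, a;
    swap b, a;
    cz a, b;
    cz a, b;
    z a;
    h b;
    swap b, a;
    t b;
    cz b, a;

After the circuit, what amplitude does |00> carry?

|00> carries amplitude sqrt(2)/2 in the final state.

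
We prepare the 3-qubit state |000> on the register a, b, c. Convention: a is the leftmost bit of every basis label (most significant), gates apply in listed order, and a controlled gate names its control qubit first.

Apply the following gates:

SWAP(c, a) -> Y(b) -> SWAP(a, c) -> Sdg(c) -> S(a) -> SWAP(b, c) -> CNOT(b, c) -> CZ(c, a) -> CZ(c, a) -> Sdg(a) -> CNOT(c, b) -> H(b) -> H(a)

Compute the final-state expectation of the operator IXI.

The expectation value of IXI is -1. Key observation: the block from step 8 through step 9 cancels to the identity and can be dropped.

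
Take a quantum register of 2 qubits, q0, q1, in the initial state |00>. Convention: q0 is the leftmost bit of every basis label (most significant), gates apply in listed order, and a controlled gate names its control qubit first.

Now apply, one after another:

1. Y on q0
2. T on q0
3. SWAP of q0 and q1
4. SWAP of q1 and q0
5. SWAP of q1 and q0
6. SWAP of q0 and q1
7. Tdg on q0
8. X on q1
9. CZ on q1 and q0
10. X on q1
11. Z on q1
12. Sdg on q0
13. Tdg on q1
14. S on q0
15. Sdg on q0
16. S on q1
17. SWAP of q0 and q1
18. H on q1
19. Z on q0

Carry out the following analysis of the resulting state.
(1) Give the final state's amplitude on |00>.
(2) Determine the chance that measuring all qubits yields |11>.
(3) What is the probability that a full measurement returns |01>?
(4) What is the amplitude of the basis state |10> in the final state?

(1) |00> carries amplitude -sqrt(2)/2 in the final state. Key observation: steps 2-7 multiply out to the identity, so the circuit reduces to the remaining gates.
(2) A full measurement returns |11> with probability 0.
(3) Outcome |01> occurs with probability 1/2.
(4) The final state's coefficient on |10> equals 0.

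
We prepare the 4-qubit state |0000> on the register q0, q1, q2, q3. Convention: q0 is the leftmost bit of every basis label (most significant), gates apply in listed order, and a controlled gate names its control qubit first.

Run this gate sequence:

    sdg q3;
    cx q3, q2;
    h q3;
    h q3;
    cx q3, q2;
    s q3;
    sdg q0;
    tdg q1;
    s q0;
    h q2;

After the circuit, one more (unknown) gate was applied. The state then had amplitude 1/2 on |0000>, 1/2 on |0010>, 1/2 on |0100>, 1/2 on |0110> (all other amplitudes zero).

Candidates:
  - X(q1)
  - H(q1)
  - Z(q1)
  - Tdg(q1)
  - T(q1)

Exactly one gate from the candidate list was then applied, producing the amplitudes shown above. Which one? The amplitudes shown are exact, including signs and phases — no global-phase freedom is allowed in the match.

It was H(q1) that produced the state shown.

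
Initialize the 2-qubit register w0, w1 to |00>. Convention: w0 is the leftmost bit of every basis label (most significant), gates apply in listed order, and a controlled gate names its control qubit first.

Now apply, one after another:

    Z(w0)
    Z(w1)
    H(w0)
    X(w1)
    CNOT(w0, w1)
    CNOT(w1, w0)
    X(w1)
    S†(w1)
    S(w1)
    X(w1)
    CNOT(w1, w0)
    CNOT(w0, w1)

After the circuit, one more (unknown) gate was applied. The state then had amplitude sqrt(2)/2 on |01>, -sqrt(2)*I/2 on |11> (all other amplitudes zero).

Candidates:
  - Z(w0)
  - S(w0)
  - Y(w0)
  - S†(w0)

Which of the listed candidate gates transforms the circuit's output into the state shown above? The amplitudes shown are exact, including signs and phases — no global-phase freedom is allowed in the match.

The unique candidate consistent with the amplitudes is S†(w0). Key observation: steps 5-12 multiply out to the identity, so the circuit reduces to the remaining gates.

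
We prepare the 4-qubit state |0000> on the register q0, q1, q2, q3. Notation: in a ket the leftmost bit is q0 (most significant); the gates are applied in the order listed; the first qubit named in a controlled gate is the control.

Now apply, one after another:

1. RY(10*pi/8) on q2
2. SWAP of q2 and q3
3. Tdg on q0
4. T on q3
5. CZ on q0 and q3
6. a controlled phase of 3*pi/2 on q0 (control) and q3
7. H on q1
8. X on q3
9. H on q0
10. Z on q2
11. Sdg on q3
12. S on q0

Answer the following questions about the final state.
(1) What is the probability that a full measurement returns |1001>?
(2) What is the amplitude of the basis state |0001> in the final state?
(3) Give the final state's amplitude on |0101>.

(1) Outcome |1001> occurs with probability 1/8 - sqrt(2)/16.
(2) The final state's coefficient on |0001> equals I*sqrt(2 - sqrt(2))/4.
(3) The final state's coefficient on |0101> equals I*sqrt(2 - sqrt(2))/4.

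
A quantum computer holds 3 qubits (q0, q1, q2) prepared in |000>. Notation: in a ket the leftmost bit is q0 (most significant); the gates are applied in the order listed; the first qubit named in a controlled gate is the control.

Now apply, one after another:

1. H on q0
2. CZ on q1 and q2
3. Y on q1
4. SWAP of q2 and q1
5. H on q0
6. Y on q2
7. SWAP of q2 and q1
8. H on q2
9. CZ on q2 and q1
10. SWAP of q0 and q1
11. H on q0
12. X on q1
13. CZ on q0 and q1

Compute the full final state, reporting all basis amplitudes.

After the circuit, the state carries amplitude 0 on |000>, 0 on |001>, 1/2 on |010>, 1/2 on |011>, 0 on |100>, 0 on |101>, -1/2 on |110>, -1/2 on |111>.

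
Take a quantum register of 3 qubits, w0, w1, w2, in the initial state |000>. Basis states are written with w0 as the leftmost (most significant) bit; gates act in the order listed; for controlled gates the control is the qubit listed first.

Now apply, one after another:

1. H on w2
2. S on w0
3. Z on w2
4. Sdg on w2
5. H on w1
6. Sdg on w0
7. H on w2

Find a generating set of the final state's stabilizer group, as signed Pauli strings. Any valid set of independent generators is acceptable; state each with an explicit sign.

The final state is stabilized by the group generated by +IXI, -IIY, +ZII; other independent generating sets are equally valid.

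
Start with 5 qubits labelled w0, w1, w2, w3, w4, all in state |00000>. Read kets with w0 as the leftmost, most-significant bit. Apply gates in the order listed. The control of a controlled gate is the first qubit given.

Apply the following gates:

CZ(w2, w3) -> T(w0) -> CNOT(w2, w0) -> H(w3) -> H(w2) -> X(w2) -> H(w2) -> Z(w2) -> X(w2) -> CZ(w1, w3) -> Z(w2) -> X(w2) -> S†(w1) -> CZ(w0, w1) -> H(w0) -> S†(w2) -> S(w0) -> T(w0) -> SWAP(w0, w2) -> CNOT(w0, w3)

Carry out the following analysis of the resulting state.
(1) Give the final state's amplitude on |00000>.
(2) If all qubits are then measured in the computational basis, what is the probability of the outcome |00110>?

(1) The final state's coefficient on |00000> equals -1/2. Key observation: gates 5-8 undo each other exactly, leaving only the rest of the circuit to track.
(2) The probability of measuring |00110> is 1/4.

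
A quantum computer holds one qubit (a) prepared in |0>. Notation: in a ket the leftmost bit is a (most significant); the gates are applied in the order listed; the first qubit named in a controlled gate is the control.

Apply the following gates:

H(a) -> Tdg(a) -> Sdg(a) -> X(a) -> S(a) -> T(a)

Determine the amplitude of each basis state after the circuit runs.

The final amplitudes are -sqrt(2)*exp(I*pi/4)/2 on |0>, sqrt(2)*exp(3*I*pi/4)/2 on |1>.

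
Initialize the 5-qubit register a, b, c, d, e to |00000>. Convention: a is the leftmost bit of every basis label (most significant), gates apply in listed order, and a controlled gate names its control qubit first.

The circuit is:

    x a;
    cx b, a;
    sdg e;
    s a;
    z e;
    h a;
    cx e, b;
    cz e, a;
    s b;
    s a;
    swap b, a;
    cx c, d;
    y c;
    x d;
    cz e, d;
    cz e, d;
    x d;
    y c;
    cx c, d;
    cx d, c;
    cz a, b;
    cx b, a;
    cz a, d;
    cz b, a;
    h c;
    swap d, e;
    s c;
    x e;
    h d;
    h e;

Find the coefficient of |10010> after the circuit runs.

The amplitude on |10010> is 0.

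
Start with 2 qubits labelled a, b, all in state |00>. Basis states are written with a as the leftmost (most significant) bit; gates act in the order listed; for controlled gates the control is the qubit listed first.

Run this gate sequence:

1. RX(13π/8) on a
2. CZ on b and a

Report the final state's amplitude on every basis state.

The resulting statevector has amplitude -cos(3*pi/16) on |00>, 0 on |01>, -I*sin(3*pi/16) on |10>, 0 on |11>.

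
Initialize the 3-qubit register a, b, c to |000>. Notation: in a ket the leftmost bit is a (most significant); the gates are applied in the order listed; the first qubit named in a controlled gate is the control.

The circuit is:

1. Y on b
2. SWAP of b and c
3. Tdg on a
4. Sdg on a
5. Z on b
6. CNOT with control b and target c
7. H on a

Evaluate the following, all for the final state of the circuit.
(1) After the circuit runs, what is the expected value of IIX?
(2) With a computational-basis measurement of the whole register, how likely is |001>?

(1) In the final state, IIX has expectation 0.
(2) The probability of measuring |001> is 1/2.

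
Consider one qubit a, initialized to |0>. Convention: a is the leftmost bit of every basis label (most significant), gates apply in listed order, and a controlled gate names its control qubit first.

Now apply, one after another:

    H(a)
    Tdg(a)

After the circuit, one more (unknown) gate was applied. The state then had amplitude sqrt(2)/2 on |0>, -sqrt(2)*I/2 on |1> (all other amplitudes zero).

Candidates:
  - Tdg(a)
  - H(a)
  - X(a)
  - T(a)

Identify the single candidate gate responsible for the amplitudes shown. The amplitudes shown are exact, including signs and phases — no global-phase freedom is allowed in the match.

The unique candidate consistent with the amplitudes is Tdg(a).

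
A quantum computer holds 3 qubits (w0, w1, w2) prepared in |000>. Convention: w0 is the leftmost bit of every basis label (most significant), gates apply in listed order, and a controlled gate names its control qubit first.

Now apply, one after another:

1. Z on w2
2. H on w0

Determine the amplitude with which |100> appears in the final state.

The final state's coefficient on |100> equals sqrt(2)/2.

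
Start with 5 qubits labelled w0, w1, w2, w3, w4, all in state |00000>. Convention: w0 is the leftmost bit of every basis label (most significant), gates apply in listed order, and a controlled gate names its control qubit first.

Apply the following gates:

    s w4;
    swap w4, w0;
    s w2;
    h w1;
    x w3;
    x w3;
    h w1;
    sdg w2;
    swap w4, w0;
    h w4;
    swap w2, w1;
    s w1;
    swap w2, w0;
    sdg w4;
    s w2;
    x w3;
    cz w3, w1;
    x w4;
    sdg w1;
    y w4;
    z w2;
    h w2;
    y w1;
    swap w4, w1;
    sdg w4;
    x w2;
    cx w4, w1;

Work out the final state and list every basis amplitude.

The resulting statevector has amplitude 1/2 on |00011>, 1/2 on |00111>, -I/2 on |01011>, -I/2 on |01111>, and 0 on every other basis state. Key observation: the block from step 2 through step 9 cancels to the identity and can be dropped.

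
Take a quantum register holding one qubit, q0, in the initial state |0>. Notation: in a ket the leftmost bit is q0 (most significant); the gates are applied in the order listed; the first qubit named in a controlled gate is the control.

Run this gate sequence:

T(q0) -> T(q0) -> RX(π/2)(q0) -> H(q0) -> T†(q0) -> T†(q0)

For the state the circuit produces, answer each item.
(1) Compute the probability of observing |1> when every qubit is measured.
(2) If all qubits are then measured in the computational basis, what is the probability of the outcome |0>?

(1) The probability of measuring |1> is 1/2.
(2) The probability of measuring |0> is 1/2.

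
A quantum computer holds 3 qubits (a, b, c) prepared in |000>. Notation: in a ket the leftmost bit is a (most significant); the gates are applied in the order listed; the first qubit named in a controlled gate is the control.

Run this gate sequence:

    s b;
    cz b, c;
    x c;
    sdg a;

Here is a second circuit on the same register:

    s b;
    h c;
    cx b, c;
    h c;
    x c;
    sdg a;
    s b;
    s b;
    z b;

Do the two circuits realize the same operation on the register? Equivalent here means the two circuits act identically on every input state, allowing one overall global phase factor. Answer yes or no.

Yes, they are equivalent — the unitaries differ by at most a global phase.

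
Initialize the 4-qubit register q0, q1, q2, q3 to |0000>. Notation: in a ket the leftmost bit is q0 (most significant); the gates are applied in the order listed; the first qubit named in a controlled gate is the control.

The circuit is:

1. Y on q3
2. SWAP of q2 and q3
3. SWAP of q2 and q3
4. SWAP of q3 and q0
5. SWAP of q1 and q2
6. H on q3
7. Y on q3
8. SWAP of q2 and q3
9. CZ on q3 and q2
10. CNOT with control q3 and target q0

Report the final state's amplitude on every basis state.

The resulting statevector has amplitude sqrt(2)/2 on |1000>, -sqrt(2)/2 on |1010>, and 0 on every other basis state.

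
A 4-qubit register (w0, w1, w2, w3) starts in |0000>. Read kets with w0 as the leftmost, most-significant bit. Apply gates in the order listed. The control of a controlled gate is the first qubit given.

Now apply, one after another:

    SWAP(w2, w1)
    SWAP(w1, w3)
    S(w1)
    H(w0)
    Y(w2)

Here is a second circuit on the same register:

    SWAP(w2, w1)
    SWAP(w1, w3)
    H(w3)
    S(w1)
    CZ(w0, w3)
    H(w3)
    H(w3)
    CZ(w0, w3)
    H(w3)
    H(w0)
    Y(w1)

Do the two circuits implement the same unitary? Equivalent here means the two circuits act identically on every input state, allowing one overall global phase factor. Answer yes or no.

No: there is an input state on which the two circuits produce genuinely different outputs (not merely differing by a phase).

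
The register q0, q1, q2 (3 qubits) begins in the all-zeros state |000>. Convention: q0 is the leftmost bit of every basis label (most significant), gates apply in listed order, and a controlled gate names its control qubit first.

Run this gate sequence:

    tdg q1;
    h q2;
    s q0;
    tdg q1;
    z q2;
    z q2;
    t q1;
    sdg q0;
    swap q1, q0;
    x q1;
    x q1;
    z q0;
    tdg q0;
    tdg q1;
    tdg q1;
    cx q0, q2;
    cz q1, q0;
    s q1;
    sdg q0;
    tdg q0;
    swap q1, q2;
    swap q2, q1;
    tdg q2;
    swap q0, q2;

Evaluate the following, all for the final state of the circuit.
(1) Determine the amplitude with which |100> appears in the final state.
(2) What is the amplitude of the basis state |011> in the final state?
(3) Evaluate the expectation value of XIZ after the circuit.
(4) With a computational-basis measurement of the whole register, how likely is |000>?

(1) The final state's coefficient on |100> equals -sqrt(2)*exp(3*I*pi/4)/2. Key observation: steps 3-8 multiply out to the identity, so the circuit reduces to the remaining gates.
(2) |011> carries amplitude 0 in the final state.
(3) The observable XIZ averages to sqrt(2)/2.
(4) The probability of measuring |000> is 1/2.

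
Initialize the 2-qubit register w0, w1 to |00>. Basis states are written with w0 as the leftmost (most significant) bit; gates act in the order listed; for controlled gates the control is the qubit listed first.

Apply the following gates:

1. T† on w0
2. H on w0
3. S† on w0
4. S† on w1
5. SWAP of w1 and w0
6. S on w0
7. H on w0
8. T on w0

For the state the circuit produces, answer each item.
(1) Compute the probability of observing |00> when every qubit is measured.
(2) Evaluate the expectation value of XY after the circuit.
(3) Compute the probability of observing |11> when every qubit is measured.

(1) Outcome |00> occurs with probability 1/4.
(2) The expectation value of XY is -sqrt(2)/2.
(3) A full measurement returns |11> with probability 1/4.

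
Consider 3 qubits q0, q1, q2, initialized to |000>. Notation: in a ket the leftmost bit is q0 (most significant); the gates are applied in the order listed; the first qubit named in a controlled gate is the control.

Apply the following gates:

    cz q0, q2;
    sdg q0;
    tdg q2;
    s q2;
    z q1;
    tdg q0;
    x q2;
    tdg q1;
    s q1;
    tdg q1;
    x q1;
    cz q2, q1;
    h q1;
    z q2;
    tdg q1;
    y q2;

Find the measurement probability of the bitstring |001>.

The probability of measuring |001> is 0.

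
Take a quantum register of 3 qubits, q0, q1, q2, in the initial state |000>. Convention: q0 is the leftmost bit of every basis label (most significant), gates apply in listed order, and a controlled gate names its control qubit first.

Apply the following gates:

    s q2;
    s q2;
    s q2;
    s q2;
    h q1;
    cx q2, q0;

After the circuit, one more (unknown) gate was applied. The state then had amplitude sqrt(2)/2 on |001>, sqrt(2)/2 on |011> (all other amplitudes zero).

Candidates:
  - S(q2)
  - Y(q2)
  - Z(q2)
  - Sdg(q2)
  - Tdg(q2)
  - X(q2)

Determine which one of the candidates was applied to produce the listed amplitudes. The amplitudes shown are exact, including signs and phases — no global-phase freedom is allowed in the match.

It was X(q2) that produced the state shown.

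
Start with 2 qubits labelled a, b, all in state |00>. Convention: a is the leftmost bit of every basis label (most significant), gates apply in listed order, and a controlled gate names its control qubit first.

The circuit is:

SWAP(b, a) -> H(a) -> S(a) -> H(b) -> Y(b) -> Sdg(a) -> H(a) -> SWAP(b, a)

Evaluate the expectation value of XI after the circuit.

The expectation value of XI is -1.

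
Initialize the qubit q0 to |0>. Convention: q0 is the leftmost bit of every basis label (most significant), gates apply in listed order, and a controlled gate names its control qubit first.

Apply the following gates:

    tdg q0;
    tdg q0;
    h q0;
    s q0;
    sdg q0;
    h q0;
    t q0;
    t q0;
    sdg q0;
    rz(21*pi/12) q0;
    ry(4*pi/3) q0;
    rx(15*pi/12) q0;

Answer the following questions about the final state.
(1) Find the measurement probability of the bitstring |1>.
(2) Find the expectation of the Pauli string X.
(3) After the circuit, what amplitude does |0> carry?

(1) The probability of measuring |1> is 1/2 - sqrt(2)/8. Key observation: gates 1-8 undo each other exactly, leaving only the rest of the circuit to track.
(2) In the final state, X has expectation -sqrt(3)/2.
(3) |0> carries amplitude -sqrt(2 - sqrt(2))*exp(I*pi/8)/4 + sqrt(3*sqrt(2) + 6)*exp(5*I*pi/8)/4 in the final state.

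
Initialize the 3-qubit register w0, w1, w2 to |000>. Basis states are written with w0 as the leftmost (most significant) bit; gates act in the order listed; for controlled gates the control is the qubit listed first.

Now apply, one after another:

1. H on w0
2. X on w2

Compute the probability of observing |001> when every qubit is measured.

The probability of measuring |001> is 1/2.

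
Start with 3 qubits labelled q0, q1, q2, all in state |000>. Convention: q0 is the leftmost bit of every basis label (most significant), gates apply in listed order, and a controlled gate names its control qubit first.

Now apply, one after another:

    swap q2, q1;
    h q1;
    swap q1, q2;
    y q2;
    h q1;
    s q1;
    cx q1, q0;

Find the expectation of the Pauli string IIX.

The expectation value of IIX is -1.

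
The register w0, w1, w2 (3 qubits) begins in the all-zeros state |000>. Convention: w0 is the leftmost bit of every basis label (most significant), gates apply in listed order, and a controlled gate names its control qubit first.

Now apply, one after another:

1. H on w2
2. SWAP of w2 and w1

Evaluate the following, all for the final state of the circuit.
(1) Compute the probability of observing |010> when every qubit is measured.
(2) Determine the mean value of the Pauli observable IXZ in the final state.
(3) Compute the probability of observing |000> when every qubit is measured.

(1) Outcome |010> occurs with probability 1/2.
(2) The expectation value of IXZ is 1.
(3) Outcome |000> occurs with probability 1/2.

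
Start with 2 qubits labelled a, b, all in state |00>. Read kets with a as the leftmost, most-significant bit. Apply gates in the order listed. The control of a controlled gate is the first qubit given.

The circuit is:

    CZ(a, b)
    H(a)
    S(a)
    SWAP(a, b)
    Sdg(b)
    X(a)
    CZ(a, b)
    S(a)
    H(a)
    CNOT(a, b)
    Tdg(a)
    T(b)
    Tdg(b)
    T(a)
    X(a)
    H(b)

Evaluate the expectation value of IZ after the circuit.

The expectation value of IZ is -1. Key observation: gates 11-14 undo each other exactly, leaving only the rest of the circuit to track.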